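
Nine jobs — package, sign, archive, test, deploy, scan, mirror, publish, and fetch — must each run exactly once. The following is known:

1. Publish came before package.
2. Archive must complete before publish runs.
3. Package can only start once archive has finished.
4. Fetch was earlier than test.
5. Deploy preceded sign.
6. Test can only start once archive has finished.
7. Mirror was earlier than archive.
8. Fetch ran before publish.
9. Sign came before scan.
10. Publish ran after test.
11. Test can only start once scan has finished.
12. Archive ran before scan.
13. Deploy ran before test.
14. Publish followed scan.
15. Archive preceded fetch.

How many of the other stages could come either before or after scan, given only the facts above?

Forced before scan: archive, deploy, mirror, and sign; forced after scan: package, publish, and test.
That leaves fetch with no forced order relative to scan — 1.

1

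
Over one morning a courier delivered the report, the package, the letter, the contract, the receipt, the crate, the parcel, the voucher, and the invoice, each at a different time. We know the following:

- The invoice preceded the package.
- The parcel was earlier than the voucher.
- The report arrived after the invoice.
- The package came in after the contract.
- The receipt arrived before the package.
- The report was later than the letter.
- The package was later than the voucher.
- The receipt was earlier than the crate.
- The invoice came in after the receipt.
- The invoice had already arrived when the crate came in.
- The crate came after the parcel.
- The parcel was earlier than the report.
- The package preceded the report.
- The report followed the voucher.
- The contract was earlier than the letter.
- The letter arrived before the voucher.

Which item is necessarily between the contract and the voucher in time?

the letter

Tracing the constraints gives the contract → the letter → the voucher, so the letter sits after the contract and before the voucher.
No other item is forced both after the contract and before the voucher.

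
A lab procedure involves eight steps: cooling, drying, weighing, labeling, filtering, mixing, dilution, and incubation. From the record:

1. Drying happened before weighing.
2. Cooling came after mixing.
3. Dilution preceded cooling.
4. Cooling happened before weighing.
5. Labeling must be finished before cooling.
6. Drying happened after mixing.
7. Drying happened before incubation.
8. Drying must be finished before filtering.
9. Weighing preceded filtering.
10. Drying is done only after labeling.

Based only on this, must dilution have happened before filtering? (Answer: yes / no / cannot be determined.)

Chain the constraints: dilution → cooling → weighing → filtering. Each link is directly stated, so dilution comes before filtering.

yes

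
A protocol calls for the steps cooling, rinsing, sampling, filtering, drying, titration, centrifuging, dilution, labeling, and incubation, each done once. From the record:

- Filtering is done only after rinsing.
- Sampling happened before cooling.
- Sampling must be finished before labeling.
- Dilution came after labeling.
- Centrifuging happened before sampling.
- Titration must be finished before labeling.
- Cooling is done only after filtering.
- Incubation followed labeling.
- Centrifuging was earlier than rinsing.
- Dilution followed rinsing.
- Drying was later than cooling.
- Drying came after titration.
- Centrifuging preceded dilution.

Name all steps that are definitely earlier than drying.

centrifuging, cooling, filtering, rinsing, sampling, titration

Directly stated before drying: cooling and titration.
Centrifuging reaches drying via centrifuging → sampling → cooling → drying.
Filtering reaches drying via filtering → cooling → drying.
Rinsing reaches drying via rinsing → filtering → cooling → drying.
Likewise sampling reaches drying by chaining the stated constraints.
No chain forces labeling (or any of the others) ahead of drying.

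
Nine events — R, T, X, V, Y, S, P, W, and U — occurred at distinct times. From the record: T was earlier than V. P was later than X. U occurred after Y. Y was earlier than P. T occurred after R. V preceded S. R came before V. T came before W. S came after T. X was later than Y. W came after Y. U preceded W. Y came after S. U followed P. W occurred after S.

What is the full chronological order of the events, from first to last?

R, T, V, S, Y, X, P, U, W

The constraints fix every adjacent pair, so only one ordering works:
R → T → V → S → Y → X → P → U → W.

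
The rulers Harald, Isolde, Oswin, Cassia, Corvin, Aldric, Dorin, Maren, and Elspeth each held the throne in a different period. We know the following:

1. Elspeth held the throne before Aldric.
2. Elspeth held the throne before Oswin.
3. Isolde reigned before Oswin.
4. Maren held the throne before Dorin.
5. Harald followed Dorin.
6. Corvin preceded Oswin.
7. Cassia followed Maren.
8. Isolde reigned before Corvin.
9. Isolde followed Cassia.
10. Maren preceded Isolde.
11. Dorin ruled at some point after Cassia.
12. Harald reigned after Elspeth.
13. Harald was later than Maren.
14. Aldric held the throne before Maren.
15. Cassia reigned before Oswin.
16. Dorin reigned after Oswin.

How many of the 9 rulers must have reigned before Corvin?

5

Directly stated before Corvin: Isolde.
Aldric reaches Corvin via Aldric → Maren → Isolde → Corvin.
Cassia reaches Corvin via Cassia → Isolde → Corvin.
Elspeth reaches Corvin via Elspeth → Aldric → Maren → Isolde → Corvin.
Likewise Maren reaches Corvin by chaining the stated constraints.
No chain forces Harald (or any of the others) ahead of Corvin.
That's Aldric, Cassia, Elspeth, Isolde, and Maren — 5 in all.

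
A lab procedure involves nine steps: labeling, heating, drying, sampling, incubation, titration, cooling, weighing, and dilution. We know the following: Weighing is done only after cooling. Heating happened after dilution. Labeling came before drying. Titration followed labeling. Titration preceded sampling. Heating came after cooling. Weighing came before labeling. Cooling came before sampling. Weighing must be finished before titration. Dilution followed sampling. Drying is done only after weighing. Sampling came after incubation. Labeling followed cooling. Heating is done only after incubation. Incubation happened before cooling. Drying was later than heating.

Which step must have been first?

Incubation has a chain of constraints placing it before every other step, so incubation must be first.

incubation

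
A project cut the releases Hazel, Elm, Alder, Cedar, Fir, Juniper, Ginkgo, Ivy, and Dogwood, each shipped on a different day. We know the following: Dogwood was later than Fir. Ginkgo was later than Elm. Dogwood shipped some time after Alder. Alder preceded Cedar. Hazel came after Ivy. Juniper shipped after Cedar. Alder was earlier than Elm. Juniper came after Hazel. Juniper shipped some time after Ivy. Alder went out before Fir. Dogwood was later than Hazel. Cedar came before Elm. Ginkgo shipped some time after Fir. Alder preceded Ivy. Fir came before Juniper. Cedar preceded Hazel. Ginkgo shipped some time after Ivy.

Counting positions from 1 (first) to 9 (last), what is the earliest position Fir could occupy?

Alder must come before Fir — 1 forced predecessor.
Nothing else is forced ahead of Fir, so its earliest slot is position 1 + 1 = 2.

2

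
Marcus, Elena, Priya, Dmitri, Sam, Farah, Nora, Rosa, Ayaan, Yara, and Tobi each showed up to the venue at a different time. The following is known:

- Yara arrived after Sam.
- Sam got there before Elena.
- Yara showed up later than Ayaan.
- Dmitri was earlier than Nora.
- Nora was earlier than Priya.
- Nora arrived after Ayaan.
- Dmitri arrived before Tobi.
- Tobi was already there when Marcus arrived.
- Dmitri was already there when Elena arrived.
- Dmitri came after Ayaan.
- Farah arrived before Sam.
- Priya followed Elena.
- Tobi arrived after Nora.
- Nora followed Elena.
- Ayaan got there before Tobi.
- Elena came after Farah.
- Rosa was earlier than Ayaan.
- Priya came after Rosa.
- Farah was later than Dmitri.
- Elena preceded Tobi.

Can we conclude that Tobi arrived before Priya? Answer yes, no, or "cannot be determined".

cannot be determined

No chain of stated constraints runs from Tobi to Priya, and none runs from Priya to Tobi either.
So the relative order of Tobi and Priya is not fixed by the given facts.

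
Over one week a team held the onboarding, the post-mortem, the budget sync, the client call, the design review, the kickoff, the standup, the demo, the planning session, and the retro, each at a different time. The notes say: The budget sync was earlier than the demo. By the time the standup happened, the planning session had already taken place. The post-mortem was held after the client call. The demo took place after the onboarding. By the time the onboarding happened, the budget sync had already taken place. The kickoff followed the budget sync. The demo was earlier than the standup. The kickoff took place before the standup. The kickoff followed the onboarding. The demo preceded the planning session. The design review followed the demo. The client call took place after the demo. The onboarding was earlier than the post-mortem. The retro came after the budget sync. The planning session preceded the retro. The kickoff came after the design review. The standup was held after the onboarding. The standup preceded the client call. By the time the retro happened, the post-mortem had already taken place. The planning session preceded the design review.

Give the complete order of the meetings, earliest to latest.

the budget sync, the onboarding, the demo, the planning session, the design review, the kickoff, the standup, the client call, the post-mortem, the retro

The constraints fix every adjacent pair, so only one ordering works:
the budget sync → the onboarding → the demo → the planning session → the design review → the kickoff → the standup → the client call → the post-mortem → the retro.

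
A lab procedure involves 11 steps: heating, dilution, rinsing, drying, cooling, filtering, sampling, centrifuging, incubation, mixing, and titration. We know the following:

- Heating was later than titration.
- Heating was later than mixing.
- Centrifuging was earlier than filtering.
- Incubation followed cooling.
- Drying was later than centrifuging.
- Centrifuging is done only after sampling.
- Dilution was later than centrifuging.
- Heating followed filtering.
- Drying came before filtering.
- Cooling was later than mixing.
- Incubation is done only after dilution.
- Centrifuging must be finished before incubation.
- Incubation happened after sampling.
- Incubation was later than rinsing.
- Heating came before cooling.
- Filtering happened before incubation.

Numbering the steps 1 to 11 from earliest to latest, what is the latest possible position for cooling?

Cooling must come before incubation — 1 step forced after it.
Everything else can be placed before cooling in some valid order, so cooling can sit as late as position 11 − 1 = 10.

10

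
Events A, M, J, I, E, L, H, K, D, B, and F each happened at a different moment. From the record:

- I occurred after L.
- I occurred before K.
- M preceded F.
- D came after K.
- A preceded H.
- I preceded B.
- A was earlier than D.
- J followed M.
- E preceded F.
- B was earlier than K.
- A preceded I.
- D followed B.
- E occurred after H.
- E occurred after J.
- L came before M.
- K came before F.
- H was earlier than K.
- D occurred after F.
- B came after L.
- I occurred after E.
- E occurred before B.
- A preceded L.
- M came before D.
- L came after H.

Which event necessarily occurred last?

Every other event has a chain of constraints placing it before D, so D is last.

D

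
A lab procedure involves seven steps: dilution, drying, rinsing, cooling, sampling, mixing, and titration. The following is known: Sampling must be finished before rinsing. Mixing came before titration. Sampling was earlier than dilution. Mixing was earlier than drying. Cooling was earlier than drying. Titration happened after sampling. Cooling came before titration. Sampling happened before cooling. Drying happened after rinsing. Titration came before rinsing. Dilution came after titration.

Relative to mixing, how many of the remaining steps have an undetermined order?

Forced after mixing: dilution, drying, rinsing, and titration.
That leaves cooling and sampling with no forced order relative to mixing — 2.

2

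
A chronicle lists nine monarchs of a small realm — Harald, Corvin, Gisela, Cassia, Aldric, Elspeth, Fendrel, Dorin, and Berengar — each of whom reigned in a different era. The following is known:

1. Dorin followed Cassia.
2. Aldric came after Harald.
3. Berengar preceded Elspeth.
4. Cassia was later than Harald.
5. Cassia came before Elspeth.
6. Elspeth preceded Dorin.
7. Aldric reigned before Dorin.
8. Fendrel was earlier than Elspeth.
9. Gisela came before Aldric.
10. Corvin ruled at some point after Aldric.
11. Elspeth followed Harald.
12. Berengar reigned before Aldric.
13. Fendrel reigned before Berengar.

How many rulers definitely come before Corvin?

5

Directly stated before Corvin: Aldric.
Berengar reaches Corvin via Berengar → Aldric → Corvin.
Fendrel reaches Corvin via Fendrel → Berengar → Aldric → Corvin.
Gisela reaches Corvin via Gisela → Aldric → Corvin.
Likewise Harald reaches Corvin by chaining the stated constraints.
No chain forces Elspeth (or any of the others) ahead of Corvin.
That's Aldric, Berengar, Fendrel, Gisela, and Harald — 5 in all.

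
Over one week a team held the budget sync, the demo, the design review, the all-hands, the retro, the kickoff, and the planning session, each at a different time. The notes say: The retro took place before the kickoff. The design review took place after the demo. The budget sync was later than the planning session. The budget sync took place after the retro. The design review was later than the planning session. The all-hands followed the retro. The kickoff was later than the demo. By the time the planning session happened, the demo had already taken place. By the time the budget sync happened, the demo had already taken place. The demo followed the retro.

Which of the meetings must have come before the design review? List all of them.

the demo, the planning session, the retro

Directly stated before the design review: the demo and the planning session.
The retro reaches the design review via the retro → the demo → the design review.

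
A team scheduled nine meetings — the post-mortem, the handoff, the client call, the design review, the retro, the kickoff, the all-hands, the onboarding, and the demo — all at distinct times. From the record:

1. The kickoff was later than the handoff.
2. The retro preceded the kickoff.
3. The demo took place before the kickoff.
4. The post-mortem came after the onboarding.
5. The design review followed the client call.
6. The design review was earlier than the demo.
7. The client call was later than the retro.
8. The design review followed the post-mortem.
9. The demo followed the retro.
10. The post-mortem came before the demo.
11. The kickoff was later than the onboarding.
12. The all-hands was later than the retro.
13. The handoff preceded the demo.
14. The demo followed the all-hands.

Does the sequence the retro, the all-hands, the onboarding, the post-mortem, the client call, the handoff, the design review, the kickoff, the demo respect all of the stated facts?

The constraints require the demo before the kickoff, but in the proposed sequence the kickoff appears ahead of the demo. That one violation is enough.

no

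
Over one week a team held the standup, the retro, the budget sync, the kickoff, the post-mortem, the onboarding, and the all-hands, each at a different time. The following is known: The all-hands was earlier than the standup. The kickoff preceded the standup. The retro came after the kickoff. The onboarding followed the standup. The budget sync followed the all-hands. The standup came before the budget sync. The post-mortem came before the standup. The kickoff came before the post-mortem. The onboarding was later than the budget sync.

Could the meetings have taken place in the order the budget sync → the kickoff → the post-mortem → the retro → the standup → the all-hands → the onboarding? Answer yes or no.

no

The constraints require the standup before the budget sync, but in the proposed sequence the budget sync appears ahead of the standup. That one violation is enough.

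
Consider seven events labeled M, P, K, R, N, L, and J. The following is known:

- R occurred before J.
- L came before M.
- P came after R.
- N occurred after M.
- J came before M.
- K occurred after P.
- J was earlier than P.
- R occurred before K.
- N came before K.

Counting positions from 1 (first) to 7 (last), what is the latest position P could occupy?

P must come before K — 1 event forced after it.
Everything else can be placed before P in some valid order, so P can sit as late as position 7 − 1 = 6.

6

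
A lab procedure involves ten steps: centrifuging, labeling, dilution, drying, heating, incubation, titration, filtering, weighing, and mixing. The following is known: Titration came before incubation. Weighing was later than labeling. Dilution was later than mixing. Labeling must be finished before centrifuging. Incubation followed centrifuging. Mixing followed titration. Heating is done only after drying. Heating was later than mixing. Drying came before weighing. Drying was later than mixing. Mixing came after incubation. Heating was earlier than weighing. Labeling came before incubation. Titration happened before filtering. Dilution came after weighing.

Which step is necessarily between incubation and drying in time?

mixing

Tracing the constraints gives incubation → mixing → drying, so mixing sits after incubation and before drying.
No other step is forced both after incubation and before drying.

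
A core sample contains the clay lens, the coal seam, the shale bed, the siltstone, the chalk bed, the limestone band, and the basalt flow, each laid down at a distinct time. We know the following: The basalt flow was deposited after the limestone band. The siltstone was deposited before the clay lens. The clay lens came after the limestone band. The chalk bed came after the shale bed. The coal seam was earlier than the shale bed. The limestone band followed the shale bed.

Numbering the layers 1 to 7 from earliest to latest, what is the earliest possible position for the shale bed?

The coal seam must come before the shale bed — 1 forced predecessor.
Nothing else is forced ahead of the shale bed, so its earliest slot is position 1 + 1 = 2.

2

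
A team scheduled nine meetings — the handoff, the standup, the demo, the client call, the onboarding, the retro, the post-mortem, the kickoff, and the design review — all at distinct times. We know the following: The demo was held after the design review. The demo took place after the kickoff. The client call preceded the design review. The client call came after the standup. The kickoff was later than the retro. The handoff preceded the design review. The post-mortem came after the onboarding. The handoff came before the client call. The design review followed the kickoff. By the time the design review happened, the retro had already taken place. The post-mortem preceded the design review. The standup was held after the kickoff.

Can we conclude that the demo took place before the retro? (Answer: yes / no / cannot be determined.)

no

Tracing the constraints gives the retro → the kickoff → the demo, so the retro must come before the demo.
That means the demo cannot be before the retro.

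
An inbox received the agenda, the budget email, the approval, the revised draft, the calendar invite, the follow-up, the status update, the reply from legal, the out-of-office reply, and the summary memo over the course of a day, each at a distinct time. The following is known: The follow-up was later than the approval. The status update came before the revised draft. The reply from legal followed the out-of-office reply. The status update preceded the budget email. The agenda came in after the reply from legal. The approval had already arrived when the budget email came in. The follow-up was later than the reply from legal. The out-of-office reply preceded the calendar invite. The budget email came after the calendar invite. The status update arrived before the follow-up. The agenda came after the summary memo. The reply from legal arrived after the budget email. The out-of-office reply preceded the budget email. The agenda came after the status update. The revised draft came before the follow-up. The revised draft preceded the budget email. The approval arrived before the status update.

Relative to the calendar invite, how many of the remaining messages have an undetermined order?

Forced before the calendar invite: the out-of-office reply; forced after the calendar invite: the agenda, the budget email, the follow-up, and the reply from legal.
That leaves the approval, the revised draft, the status update, and the summary memo with no forced order relative to the calendar invite — 4.

4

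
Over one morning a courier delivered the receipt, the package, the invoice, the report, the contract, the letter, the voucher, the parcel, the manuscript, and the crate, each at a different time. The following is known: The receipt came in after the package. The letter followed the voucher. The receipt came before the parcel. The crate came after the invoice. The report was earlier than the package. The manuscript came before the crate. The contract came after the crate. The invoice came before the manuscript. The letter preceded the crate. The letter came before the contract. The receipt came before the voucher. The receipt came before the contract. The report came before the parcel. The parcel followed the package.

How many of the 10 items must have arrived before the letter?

Directly stated before the letter: the voucher.
The package reaches the letter via the package → the receipt → the voucher → the letter.
The receipt reaches the letter via the receipt → the voucher → the letter.
The report reaches the letter via the report → the package → the receipt → the voucher → the letter.
No chain forces the invoice (or any of the others) ahead of the letter.
That's the package, the receipt, the report, and the voucher — 4 in all.

4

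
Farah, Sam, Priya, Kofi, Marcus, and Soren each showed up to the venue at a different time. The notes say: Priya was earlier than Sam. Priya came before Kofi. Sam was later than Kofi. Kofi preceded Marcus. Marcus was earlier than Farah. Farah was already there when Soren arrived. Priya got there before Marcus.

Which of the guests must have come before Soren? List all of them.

Farah, Kofi, Marcus, Priya

Directly stated before Soren: Farah.
Kofi reaches Soren via Kofi → Marcus → Farah → Soren.
Marcus reaches Soren via Marcus → Farah → Soren.
Priya reaches Soren via Priya → Marcus → Farah → Soren.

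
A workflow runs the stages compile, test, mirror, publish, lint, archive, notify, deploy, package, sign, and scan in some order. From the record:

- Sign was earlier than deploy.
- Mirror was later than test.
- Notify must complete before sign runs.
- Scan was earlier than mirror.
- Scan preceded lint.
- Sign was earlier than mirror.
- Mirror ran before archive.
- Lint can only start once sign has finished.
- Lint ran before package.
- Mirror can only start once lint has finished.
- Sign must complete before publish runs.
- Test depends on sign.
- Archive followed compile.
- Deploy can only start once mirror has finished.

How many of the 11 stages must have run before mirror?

Directly stated before mirror: lint, scan, sign, and test.
Notify reaches mirror via notify → sign → mirror.
That's lint, notify, scan, sign, and test — 5 in all.

5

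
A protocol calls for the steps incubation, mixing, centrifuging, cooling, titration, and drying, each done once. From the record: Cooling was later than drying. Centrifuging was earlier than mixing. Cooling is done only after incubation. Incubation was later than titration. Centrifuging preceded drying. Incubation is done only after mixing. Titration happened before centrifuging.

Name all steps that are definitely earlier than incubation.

Directly stated before incubation: mixing and titration.
Centrifuging reaches incubation via centrifuging → mixing → incubation.

centrifuging, mixing, titration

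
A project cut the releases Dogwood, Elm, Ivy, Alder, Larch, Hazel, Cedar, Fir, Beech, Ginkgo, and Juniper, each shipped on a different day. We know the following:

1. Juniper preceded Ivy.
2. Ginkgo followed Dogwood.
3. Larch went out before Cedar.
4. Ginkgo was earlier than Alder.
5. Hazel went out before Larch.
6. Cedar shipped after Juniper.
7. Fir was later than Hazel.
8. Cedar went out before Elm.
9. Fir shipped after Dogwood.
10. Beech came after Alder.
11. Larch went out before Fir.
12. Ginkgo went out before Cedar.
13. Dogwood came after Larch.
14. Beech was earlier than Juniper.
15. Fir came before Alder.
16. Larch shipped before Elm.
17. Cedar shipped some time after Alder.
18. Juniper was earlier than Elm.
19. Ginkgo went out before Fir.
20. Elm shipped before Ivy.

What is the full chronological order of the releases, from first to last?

Hazel, Larch, Dogwood, Ginkgo, Fir, Alder, Beech, Juniper, Cedar, Elm, Ivy

The constraints fix every adjacent pair, so only one ordering works:
Hazel → Larch → Dogwood → Ginkgo → Fir → Alder → Beech → Juniper → Cedar → Elm → Ivy.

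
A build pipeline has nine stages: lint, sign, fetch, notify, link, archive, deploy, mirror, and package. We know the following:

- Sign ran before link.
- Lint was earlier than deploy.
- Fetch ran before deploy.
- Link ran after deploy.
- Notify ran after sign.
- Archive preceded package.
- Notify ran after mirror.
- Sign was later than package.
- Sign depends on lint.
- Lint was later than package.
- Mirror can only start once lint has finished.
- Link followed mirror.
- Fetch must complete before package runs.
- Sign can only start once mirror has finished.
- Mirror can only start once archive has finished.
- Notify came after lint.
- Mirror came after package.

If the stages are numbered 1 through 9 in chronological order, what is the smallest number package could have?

Archive and fetch must both come before package — 2 forced predecessors.
Nothing else is forced ahead of package, so its earliest slot is position 2 + 1 = 3.

3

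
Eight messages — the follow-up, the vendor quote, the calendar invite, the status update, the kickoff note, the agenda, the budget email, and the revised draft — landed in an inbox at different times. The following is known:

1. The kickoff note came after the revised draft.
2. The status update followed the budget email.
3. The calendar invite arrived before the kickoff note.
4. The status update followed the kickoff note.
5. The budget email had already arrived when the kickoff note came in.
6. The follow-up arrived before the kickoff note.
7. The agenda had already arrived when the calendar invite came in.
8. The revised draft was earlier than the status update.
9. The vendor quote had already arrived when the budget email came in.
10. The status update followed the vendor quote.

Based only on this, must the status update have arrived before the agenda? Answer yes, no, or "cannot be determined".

Tracing the constraints gives the agenda → the calendar invite → the kickoff note → the status update, so the agenda must come before the status update.
That means the status update cannot be before the agenda.

no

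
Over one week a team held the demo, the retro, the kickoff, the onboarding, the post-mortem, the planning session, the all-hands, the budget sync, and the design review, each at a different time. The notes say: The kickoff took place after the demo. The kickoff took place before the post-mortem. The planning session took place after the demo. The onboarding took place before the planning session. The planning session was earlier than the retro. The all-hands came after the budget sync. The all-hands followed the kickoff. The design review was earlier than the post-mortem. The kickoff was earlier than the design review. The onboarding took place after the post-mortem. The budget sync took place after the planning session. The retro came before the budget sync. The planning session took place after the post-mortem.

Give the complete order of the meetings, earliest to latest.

The constraints fix every adjacent pair, so only one ordering works:
the demo → the kickoff → the design review → the post-mortem → the onboarding → the planning session → the retro → the budget sync → the all-hands.

the demo, the kickoff, the design review, the post-mortem, the onboarding, the planning session, the retro, the budget sync, the all-hands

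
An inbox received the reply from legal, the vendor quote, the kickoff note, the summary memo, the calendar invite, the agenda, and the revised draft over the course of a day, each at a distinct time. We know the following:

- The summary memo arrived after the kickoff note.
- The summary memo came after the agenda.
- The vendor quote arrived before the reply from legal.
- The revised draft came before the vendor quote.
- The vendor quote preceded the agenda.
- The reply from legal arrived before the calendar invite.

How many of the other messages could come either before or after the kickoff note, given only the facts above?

5

Forced after the kickoff note: the summary memo.
That leaves the agenda, the calendar invite, the reply from legal, the revised draft, and the vendor quote with no forced order relative to the kickoff note — 5.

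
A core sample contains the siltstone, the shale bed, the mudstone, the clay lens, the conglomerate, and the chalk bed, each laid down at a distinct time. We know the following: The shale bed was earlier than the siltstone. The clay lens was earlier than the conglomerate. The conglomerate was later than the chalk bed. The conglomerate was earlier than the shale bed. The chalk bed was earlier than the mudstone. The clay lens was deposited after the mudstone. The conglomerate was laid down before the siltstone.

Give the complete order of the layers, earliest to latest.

the chalk bed, the mudstone, the clay lens, the conglomerate, the shale bed, the siltstone

The constraints fix every adjacent pair, so only one ordering works:
the chalk bed → the mudstone → the clay lens → the conglomerate → the shale bed → the siltstone.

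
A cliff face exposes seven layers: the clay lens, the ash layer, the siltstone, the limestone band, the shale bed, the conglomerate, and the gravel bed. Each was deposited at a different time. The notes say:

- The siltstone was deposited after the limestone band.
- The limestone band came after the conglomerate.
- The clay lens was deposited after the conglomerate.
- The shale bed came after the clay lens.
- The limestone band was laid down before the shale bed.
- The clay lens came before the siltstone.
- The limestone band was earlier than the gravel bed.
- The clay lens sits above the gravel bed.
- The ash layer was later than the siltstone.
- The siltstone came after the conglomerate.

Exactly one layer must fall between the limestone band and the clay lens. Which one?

Tracing the constraints gives the limestone band → the gravel bed → the clay lens, so the gravel bed sits after the limestone band and before the clay lens.
No other layer is forced both after the limestone band and before the clay lens.

the gravel bed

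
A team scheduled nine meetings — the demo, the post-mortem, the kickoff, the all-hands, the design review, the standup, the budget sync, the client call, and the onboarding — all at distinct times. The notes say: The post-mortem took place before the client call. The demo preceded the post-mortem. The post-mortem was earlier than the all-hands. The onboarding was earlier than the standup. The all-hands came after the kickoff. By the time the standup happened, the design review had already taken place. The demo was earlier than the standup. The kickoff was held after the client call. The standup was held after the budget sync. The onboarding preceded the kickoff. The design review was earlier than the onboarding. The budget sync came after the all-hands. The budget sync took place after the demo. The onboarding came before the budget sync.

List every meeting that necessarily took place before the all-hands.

Directly stated before the all-hands: the kickoff and the post-mortem.
The client call reaches the all-hands via the client call → the kickoff → the all-hands.
The demo reaches the all-hands via the demo → the post-mortem → the all-hands.
The design review reaches the all-hands via the design review → the onboarding → the kickoff → the all-hands.
Likewise the onboarding reaches the all-hands by chaining the stated constraints.
No chain forces the budget sync (or any of the others) ahead of the all-hands.

the client call, the demo, the design review, the kickoff, the onboarding, the post-mortem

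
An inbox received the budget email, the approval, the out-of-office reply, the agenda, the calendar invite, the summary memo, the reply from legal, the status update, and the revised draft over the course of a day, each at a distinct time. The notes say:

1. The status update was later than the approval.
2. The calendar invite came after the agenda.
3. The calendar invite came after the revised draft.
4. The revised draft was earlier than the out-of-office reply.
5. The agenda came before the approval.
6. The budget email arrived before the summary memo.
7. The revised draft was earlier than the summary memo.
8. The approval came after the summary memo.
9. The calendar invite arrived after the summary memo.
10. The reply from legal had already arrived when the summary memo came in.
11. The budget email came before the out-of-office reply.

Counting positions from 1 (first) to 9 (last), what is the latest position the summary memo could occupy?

6

The summary memo must come before the approval, the calendar invite, and the status update — 3 messages forced after it.
Everything else can be placed before the summary memo in some valid order, so the summary memo can sit as late as position 9 − 3 = 6.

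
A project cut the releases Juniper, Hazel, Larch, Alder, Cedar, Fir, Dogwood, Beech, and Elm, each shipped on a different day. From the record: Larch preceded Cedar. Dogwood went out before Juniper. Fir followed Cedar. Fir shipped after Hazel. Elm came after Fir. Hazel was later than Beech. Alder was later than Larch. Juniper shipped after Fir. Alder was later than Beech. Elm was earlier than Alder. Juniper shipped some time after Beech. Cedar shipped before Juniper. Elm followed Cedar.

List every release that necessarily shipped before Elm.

Directly stated before Elm: Cedar and Fir.
Beech reaches Elm via Beech → Hazel → Fir → Elm.
Hazel reaches Elm via Hazel → Fir → Elm.
Larch reaches Elm via Larch → Cedar → Elm.

Beech, Cedar, Fir, Hazel, Larch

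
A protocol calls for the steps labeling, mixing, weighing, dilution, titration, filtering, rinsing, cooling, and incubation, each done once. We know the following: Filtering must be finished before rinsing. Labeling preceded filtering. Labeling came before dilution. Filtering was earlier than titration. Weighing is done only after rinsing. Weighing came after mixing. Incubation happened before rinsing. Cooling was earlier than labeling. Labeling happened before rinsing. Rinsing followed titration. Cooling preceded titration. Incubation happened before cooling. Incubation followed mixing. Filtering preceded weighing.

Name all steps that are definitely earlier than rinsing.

cooling, filtering, incubation, labeling, mixing, titration

Directly stated before rinsing: filtering, incubation, labeling, and titration.
Cooling reaches rinsing via cooling → labeling → rinsing.
Mixing reaches rinsing via mixing → incubation → rinsing.
No chain forces dilution (or any of the others) ahead of rinsing.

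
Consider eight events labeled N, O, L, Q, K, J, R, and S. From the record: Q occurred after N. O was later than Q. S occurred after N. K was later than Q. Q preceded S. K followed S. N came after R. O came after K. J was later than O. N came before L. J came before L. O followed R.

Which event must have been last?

L

Every other event has a chain of constraints placing it before L, so L is last.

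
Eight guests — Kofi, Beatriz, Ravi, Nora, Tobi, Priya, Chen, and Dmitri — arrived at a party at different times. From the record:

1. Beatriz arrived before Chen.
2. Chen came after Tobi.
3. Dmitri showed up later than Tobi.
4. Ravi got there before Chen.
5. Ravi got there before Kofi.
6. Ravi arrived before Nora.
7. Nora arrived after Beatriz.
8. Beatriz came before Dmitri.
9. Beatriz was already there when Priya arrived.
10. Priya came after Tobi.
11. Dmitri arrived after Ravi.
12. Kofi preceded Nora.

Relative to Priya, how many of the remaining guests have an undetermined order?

Forced before Priya: Beatriz and Tobi.
That leaves Chen, Dmitri, Kofi, Nora, and Ravi with no forced order relative to Priya — 5.

5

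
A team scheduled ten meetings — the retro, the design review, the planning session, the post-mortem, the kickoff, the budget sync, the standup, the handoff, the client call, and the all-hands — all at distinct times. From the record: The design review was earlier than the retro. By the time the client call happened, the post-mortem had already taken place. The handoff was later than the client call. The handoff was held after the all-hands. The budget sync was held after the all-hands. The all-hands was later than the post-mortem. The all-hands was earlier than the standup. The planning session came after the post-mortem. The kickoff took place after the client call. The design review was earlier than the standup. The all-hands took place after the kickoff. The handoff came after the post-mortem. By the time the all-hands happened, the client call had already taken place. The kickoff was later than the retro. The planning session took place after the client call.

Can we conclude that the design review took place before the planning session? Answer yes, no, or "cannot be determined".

cannot be determined

No chain of stated constraints runs from the design review to the planning session, and none runs from the planning session to the design review either.
So the relative order of the design review and the planning session is not fixed by the given facts.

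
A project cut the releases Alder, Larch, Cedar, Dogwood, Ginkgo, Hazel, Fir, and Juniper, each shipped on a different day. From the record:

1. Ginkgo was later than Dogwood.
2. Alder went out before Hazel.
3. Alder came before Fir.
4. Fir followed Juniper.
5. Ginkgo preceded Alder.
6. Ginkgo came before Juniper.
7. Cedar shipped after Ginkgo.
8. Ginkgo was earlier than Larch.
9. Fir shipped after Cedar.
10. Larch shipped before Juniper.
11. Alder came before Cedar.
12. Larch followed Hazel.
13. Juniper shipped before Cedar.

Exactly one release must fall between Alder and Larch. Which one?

Hazel

Tracing the constraints gives Alder → Hazel → Larch, so Hazel sits after Alder and before Larch.
No other release is forced both after Alder and before Larch.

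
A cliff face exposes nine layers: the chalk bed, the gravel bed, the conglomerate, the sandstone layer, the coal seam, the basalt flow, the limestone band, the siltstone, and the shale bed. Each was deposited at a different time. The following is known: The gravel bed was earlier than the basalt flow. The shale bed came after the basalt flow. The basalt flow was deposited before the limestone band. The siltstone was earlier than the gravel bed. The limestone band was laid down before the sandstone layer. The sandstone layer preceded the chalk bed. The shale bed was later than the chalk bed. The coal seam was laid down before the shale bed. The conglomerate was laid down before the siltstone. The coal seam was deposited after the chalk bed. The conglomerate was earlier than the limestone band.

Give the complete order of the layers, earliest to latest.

the conglomerate, the siltstone, the gravel bed, the basalt flow, the limestone band, the sandstone layer, the chalk bed, the coal seam, the shale bed

The constraints fix every adjacent pair, so only one ordering works:
the conglomerate → the siltstone → the gravel bed → the basalt flow → the limestone band → the sandstone layer → the chalk bed → the coal seam → the shale bed.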